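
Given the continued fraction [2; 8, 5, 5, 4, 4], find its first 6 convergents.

2/1, 17/8, 87/41, 452/213, 1895/893, 8032/3785

Using the convergent recurrence p_i = a_i*p_{i-1} + p_{i-2}, q_i = a_i*q_{i-1} + q_{i-2} with p_{-2}=0, p_{-1}=1, q_{-2}=1, q_{-1}=0:
  i=0: a_0=2, p_0 = 2*1 + 0 = 2, q_0 = 2*0 + 1 = 1.
  i=1: a_1=8, p_1 = 8*2 + 1 = 17, q_1 = 8*1 + 0 = 8.
  i=2: a_2=5, p_2 = 5*17 + 2 = 87, q_2 = 5*8 + 1 = 41.
  i=3: a_3=5, p_3 = 5*87 + 17 = 452, q_3 = 5*41 + 8 = 213.
  i=4: a_4=4, p_4 = 4*452 + 87 = 1895, q_4 = 4*213 + 41 = 893.
  i=5: a_5=4, p_5 = 4*1895 + 452 = 8032, q_5 = 4*893 + 213 = 3785.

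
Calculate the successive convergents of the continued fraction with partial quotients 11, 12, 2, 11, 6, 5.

Using the convergent recurrence p_i = a_i*p_{i-1} + p_{i-2}, q_i = a_i*q_{i-1} + q_{i-2} with p_{-2}=0, p_{-1}=1, q_{-2}=1, q_{-1}=0:
  i=0: a_0=11, p_0 = 11*1 + 0 = 11, q_0 = 11*0 + 1 = 1.
  i=1: a_1=12, p_1 = 12*11 + 1 = 133, q_1 = 12*1 + 0 = 12.
  i=2: a_2=2, p_2 = 2*133 + 11 = 277, q_2 = 2*12 + 1 = 25.
  i=3: a_3=11, p_3 = 11*277 + 133 = 3180, q_3 = 11*25 + 12 = 287.
  i=4: a_4=6, p_4 = 6*3180 + 277 = 19357, q_4 = 6*287 + 25 = 1747.
  i=5: a_5=5, p_5 = 5*19357 + 3180 = 99965, q_5 = 5*1747 + 287 = 9022.

11/1, 133/12, 277/25, 3180/287, 19357/1747, 99965/9022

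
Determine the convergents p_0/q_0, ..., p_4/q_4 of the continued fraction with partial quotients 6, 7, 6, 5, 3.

Using the convergent recurrence p_i = a_i*p_{i-1} + p_{i-2}, q_i = a_i*q_{i-1} + q_{i-2} with p_{-2}=0, p_{-1}=1, q_{-2}=1, q_{-1}=0:
  i=0: a_0=6, p_0 = 6*1 + 0 = 6, q_0 = 6*0 + 1 = 1.
  i=1: a_1=7, p_1 = 7*6 + 1 = 43, q_1 = 7*1 + 0 = 7.
  i=2: a_2=6, p_2 = 6*43 + 6 = 264, q_2 = 6*7 + 1 = 43.
  i=3: a_3=5, p_3 = 5*264 + 43 = 1363, q_3 = 5*43 + 7 = 222.
  i=4: a_4=3, p_4 = 3*1363 + 264 = 4353, q_4 = 3*222 + 43 = 709.

6/1, 43/7, 264/43, 1363/222, 4353/709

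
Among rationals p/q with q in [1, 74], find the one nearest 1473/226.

365/56

Expand x = 1473/226 as a continued fraction with the Euclidean algorithm:
  1473 = 6*226 + 117, so a_0 = 6.
  226 = 1*117 + 109, so a_1 = 1.
  117 = 1*109 + 8, so a_2 = 1.
  109 = 13*8 + 5, so a_3 = 13.
  8 = 1*5 + 3, so a_4 = 1.
  5 = 1*3 + 2, so a_5 = 1.
  3 = 1*2 + 1, so a_6 = 1.
  2 = 2*1 + 0, so a_7 = 2.
so x = [6; 1, 1, 13, 1, 1, 1, 2].
Convergents (p_i = a_i*p_{i-1} + p_{i-2}, q_i = a_i*q_{i-1} + q_{i-2} with p_{-2}=0, p_{-1}=1, q_{-2}=1, q_{-1}=0), until the denominator exceeds 74:
  i=0: a_0=6, p_0 = 6*1 + 0 = 6, q_0 = 6*0 + 1 = 1.
  i=1: a_1=1, p_1 = 1*6 + 1 = 7, q_1 = 1*1 + 0 = 1.
  i=2: a_2=1, p_2 = 1*7 + 6 = 13, q_2 = 1*1 + 1 = 2.
  i=3: a_3=13, p_3 = 13*13 + 7 = 176, q_3 = 13*2 + 1 = 27.
  i=4: a_4=1, p_4 = 1*176 + 13 = 189, q_4 = 1*27 + 2 = 29.
  i=5: a_5=1, p_5 = 1*189 + 176 = 365, q_5 = 1*29 + 27 = 56.
  i=6: a_6=1, p_6 = 1*365 + 189 = 554, q_6 = 1*56 + 29 = 85.
q_6 = 85 > 74, so the last convergent with denominator <= 74 is p_5/q_5 = 365/56.
The closest fraction with denominator <= 74 is either p_5/q_5 or the intermediate fraction (k*p_5 + p_4)/(k*q_5 + q_4) with the largest k >= 1 whose denominator stays <= 74; these approach x as k grows, and every other convergent or intermediate fraction in range is farther away.
Largest k: floor((74 - q_4)/q_5) = floor((74 - 29)/56) = 0.
Since k = 0, no intermediate fraction beyond p_5/q_5 has denominator <= 74, so the convergent 365/56 is the closest (its error is |1473*56 - 365*226|/(226*56) = 2/12656).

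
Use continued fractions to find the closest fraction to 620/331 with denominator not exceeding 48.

88/47

Expand x = 620/331 as a continued fraction with the Euclidean algorithm:
  620 = 1*331 + 289, so a_0 = 1.
  331 = 1*289 + 42, so a_1 = 1.
  289 = 6*42 + 37, so a_2 = 6.
  42 = 1*37 + 5, so a_3 = 1.
  37 = 7*5 + 2, so a_4 = 7.
  5 = 2*2 + 1, so a_5 = 2.
  2 = 2*1 + 0, so a_6 = 2.
so x = [1; 1, 6, 1, 7, 2, 2].
Convergents (p_i = a_i*p_{i-1} + p_{i-2}, q_i = a_i*q_{i-1} + q_{i-2} with p_{-2}=0, p_{-1}=1, q_{-2}=1, q_{-1}=0), until the denominator exceeds 48:
  i=0: a_0=1, p_0 = 1*1 + 0 = 1, q_0 = 1*0 + 1 = 1.
  i=1: a_1=1, p_1 = 1*1 + 1 = 2, q_1 = 1*1 + 0 = 1.
  i=2: a_2=6, p_2 = 6*2 + 1 = 13, q_2 = 6*1 + 1 = 7.
  i=3: a_3=1, p_3 = 1*13 + 2 = 15, q_3 = 1*7 + 1 = 8.
  i=4: a_4=7, p_4 = 7*15 + 13 = 118, q_4 = 7*8 + 7 = 63.
q_4 = 63 > 48, so the last convergent with denominator <= 48 is p_3/q_3 = 15/8.
The closest fraction with denominator <= 48 is either p_3/q_3 or the intermediate fraction (k*p_3 + p_2)/(k*q_3 + q_2) with the largest k >= 1 whose denominator stays <= 48; these approach x as k grows, and every other convergent or intermediate fraction in range is farther away.
Largest k: floor((48 - q_2)/q_3) = floor((48 - 7)/8) = 5.
That gives (5*15 + 13)/(5*8 + 7) = 88/47.
Compare the errors: |x - 15/8| = |620*8 - 15*331|/(331*8) = 5/2648, and |x - 88/47| = |620*47 - 88*331|/(331*47) = 12/15557.
Cross-multiplying, 12*2648 = 31776 < 77785 = 5*15557, so 12/15557 is smaller: the intermediate fraction 88/47 is closer to x than 15/8.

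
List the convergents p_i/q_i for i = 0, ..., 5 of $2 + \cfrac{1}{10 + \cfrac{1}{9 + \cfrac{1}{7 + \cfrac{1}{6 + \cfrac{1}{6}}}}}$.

Using the convergent recurrence p_i = a_i*p_{i-1} + p_{i-2}, q_i = a_i*q_{i-1} + q_{i-2} with p_{-2}=0, p_{-1}=1, q_{-2}=1, q_{-1}=0:
  i=0: a_0=2, p_0 = 2*1 + 0 = 2, q_0 = 2*0 + 1 = 1.
  i=1: a_1=10, p_1 = 10*2 + 1 = 21, q_1 = 10*1 + 0 = 10.
  i=2: a_2=9, p_2 = 9*21 + 2 = 191, q_2 = 9*10 + 1 = 91.
  i=3: a_3=7, p_3 = 7*191 + 21 = 1358, q_3 = 7*91 + 10 = 647.
  i=4: a_4=6, p_4 = 6*1358 + 191 = 8339, q_4 = 6*647 + 91 = 3973.
  i=5: a_5=6, p_5 = 6*8339 + 1358 = 51392, q_5 = 6*3973 + 647 = 24485.

2/1, 21/10, 191/91, 1358/647, 8339/3973, 51392/24485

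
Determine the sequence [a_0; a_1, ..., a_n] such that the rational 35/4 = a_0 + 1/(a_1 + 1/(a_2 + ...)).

Run the Euclidean algorithm on 35 and 4; the successive quotients are the partial quotients a_0, a_1, ... (each step inverts the fractional part left over by the previous one):
  35 = 8*4 + 3, so a_0 = 8.
  4 = 1*3 + 1, so a_1 = 1.
  3 = 3*1 + 0, so a_2 = 3.
The remainder reaches 0 after 3 divisions, so the expansion has 3 partial quotients, read off in order.

[8; 1, 3]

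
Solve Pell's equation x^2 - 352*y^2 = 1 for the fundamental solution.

First expand sqrt(352) as a continued fraction. With x_i = (sqrt(352) + m_i)/d_i and (m_0, d_0) = (0, 1): a_0 = floor(sqrt(352)) = 18, since 18^2 = 324 <= 352 < 361 = 19^2.
Iterate m_{i+1} = d_i*a_i - m_i, d_{i+1} = (352 - m_{i+1}^2)/d_i, a_{i+1} = floor((a_0 + m_{i+1})/d_{i+1}):
  m_1 = 1*18 - 0 = 18, d_1 = (352 - 18^2)/1 = 28/1 = 28, a_1 = floor((18 + 18)/28) = 1.
  m_2 = 28*1 - 18 = 10, d_2 = (352 - 10^2)/28 = 252/28 = 9, a_2 = floor((18 + 10)/9) = 3.
  m_3 = 9*3 - 10 = 17, d_3 = (352 - 17^2)/9 = 63/9 = 7, a_3 = floor((18 + 17)/7) = 5.
  m_4 = 7*5 - 17 = 18, d_4 = (352 - 18^2)/7 = 28/7 = 4, a_4 = floor((18 + 18)/4) = 9.
  m_5 = 4*9 - 18 = 18, d_5 = (352 - 18^2)/4 = 28/4 = 7, a_5 = floor((18 + 18)/7) = 5.
  m_6 = 7*5 - 18 = 17, d_6 = (352 - 17^2)/7 = 63/7 = 9, a_6 = floor((18 + 17)/9) = 3.
  m_7 = 9*3 - 17 = 10, d_7 = (352 - 10^2)/9 = 252/9 = 28, a_7 = floor((18 + 10)/28) = 1.
  m_8 = 28*1 - 10 = 18, d_8 = (352 - 18^2)/28 = 28/28 = 1, a_8 = floor((18 + 18)/1) = 36.
  m_9 = 1*36 - 18 = 18, d_9 = (352 - 18^2)/1 = 28/1 = 28: (m_9, d_9) = (m_1, d_1) = (18, 28), so from here the quotients repeat a_1, ..., a_8; the period length is 8.
So sqrt(352) = [18; (1, 3, 5, 9, 5, 3, 1, 36)] with period length k = 8.
k is even, so the fundamental solution of x^2 - 352y^2 = 1 is (p_{k-1}, q_{k-1}) = (p_7, q_7); compute convergents through index 7.
Convergents (p_i = a_i*p_{i-1} + p_{i-2}, q_i = a_i*q_{i-1} + q_{i-2} with p_{-2}=0, p_{-1}=1, q_{-2}=1, q_{-1}=0):
  i=0: a_0=18, p_0 = 18*1 + 0 = 18, q_0 = 18*0 + 1 = 1.
  i=1: a_1=1, p_1 = 1*18 + 1 = 19, q_1 = 1*1 + 0 = 1.
  i=2: a_2=3, p_2 = 3*19 + 18 = 75, q_2 = 3*1 + 1 = 4.
  i=3: a_3=5, p_3 = 5*75 + 19 = 394, q_3 = 5*4 + 1 = 21.
  i=4: a_4=9, p_4 = 9*394 + 75 = 3621, q_4 = 9*21 + 4 = 193.
  i=5: a_5=5, p_5 = 5*3621 + 394 = 18499, q_5 = 5*193 + 21 = 986.
  i=6: a_6=3, p_6 = 3*18499 + 3621 = 59118, q_6 = 3*986 + 193 = 3151.
  i=7: a_7=1, p_7 = 1*59118 + 18499 = 77617, q_7 = 1*3151 + 986 = 4137.
Check: 77617^2 - 352*4137^2 = 6024398689 - 6024398688 = 1, so (x, y) = (77617, 4137) solves the equation, and by the theorem it is the least positive solution.

(x, y) = (77617, 4137)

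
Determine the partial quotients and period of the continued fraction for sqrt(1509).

[38; (1, 5, 2, 18, 1, 24, 1, 18, 2, 5, 1, 76)]

Write x_i = (sqrt(1509) + m_i)/d_i with (m_0, d_0) = (0, 1). a_0 = floor(sqrt(1509)) = 38, since 38^2 = 1444 <= 1509 < 1521 = 39^2.
Iterate m_{i+1} = d_i*a_i - m_i, d_{i+1} = (1509 - m_{i+1}^2)/d_i, a_{i+1} = floor((a_0 + m_{i+1})/d_{i+1}):
  m_1 = 1*38 - 0 = 38, d_1 = (1509 - 38^2)/1 = 65/1 = 65, a_1 = floor((38 + 38)/65) = 1.
  m_2 = 65*1 - 38 = 27, d_2 = (1509 - 27^2)/65 = 780/65 = 12, a_2 = floor((38 + 27)/12) = 5.
  m_3 = 12*5 - 27 = 33, d_3 = (1509 - 33^2)/12 = 420/12 = 35, a_3 = floor((38 + 33)/35) = 2.
  m_4 = 35*2 - 33 = 37, d_4 = (1509 - 37^2)/35 = 140/35 = 4, a_4 = floor((38 + 37)/4) = 18.
  m_5 = 4*18 - 37 = 35, d_5 = (1509 - 35^2)/4 = 284/4 = 71, a_5 = floor((38 + 35)/71) = 1.
  m_6 = 71*1 - 35 = 36, d_6 = (1509 - 36^2)/71 = 213/71 = 3, a_6 = floor((38 + 36)/3) = 24.
  m_7 = 3*24 - 36 = 36, d_7 = (1509 - 36^2)/3 = 213/3 = 71, a_7 = floor((38 + 36)/71) = 1.
  m_8 = 71*1 - 36 = 35, d_8 = (1509 - 35^2)/71 = 284/71 = 4, a_8 = floor((38 + 35)/4) = 18.
  m_9 = 4*18 - 35 = 37, d_9 = (1509 - 37^2)/4 = 140/4 = 35, a_9 = floor((38 + 37)/35) = 2.
  m_10 = 35*2 - 37 = 33, d_10 = (1509 - 33^2)/35 = 420/35 = 12, a_10 = floor((38 + 33)/12) = 5.
  m_11 = 12*5 - 33 = 27, d_11 = (1509 - 27^2)/12 = 780/12 = 65, a_11 = floor((38 + 27)/65) = 1.
  m_12 = 65*1 - 27 = 38, d_12 = (1509 - 38^2)/65 = 65/65 = 1, a_12 = floor((38 + 38)/1) = 76.
  m_13 = 1*76 - 38 = 38, d_13 = (1509 - 38^2)/1 = 65/1 = 65: (m_13, d_13) = (m_1, d_1) = (38, 65), so from here the quotients repeat a_1, ..., a_12; the period length is 12.
Hence the expansion of sqrt(1509) is a_0 = 38 followed by the repeating block 1, 5, 2, 18, 1, 24, 1, 18, 2, 5, 1, 76 (period 12).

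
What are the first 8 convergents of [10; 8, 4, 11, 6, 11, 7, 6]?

Using the convergent recurrence p_i = a_i*p_{i-1} + p_{i-2}, q_i = a_i*q_{i-1} + q_{i-2} with p_{-2}=0, p_{-1}=1, q_{-2}=1, q_{-1}=0:
  i=0: a_0=10, p_0 = 10*1 + 0 = 10, q_0 = 10*0 + 1 = 1.
  i=1: a_1=8, p_1 = 8*10 + 1 = 81, q_1 = 8*1 + 0 = 8.
  i=2: a_2=4, p_2 = 4*81 + 10 = 334, q_2 = 4*8 + 1 = 33.
  i=3: a_3=11, p_3 = 11*334 + 81 = 3755, q_3 = 11*33 + 8 = 371.
  i=4: a_4=6, p_4 = 6*3755 + 334 = 22864, q_4 = 6*371 + 33 = 2259.
  i=5: a_5=11, p_5 = 11*22864 + 3755 = 255259, q_5 = 11*2259 + 371 = 25220.
  i=6: a_6=7, p_6 = 7*255259 + 22864 = 1809677, q_6 = 7*25220 + 2259 = 178799.
  i=7: a_7=6, p_7 = 6*1809677 + 255259 = 11113321, q_7 = 6*178799 + 25220 = 1098014.

10/1, 81/8, 334/33, 3755/371, 22864/2259, 255259/25220, 1809677/178799, 11113321/1098014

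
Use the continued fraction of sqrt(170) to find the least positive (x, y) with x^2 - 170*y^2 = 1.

(x, y) = (339, 26)

First expand sqrt(170) as a continued fraction. With x_i = (sqrt(170) + m_i)/d_i and (m_0, d_0) = (0, 1): a_0 = floor(sqrt(170)) = 13, since 13^2 = 169 <= 170 < 196 = 14^2.
Iterate m_{i+1} = d_i*a_i - m_i, d_{i+1} = (170 - m_{i+1}^2)/d_i, a_{i+1} = floor((a_0 + m_{i+1})/d_{i+1}):
  m_1 = 1*13 - 0 = 13, d_1 = (170 - 13^2)/1 = 1/1 = 1, a_1 = floor((13 + 13)/1) = 26.
  m_2 = 1*26 - 13 = 13, d_2 = (170 - 13^2)/1 = 1/1 = 1: (m_2, d_2) = (m_1, d_1) = (13, 1), so from here the quotient a_1 repeats; the period length is 1.
So sqrt(170) = [13; (26)] with period length k = 1.
k is odd, so (p_{k-1}, q_{k-1}) only solves x^2 - 170y^2 = -1 and the fundamental solution of x^2 - 170y^2 = 1 is (p_{2k-1}, q_{2k-1}) = (p_1, q_1); compute convergents through index 1, running through the period twice.
Convergents (p_i = a_i*p_{i-1} + p_{i-2}, q_i = a_i*q_{i-1} + q_{i-2} with p_{-2}=0, p_{-1}=1, q_{-2}=1, q_{-1}=0):
  i=0: a_0=13, p_0 = 13*1 + 0 = 13, q_0 = 13*0 + 1 = 1.
  i=1: a_1=26, p_1 = 26*13 + 1 = 339, q_1 = 26*1 + 0 = 26.
Indeed p_0^2 - 170*q_0^2 = 169 - 170 = -1, not +1.
Check: 339^2 - 170*26^2 = 114921 - 114920 = 1, so (x, y) = (339, 26) solves the equation, and by the theorem it is the least positive solution.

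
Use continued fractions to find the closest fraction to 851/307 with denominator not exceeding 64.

158/57

Expand x = 851/307 as a continued fraction with the Euclidean algorithm:
  851 = 2*307 + 237, so a_0 = 2.
  307 = 1*237 + 70, so a_1 = 1.
  237 = 3*70 + 27, so a_2 = 3.
  70 = 2*27 + 16, so a_3 = 2.
  27 = 1*16 + 11, so a_4 = 1.
  16 = 1*11 + 5, so a_5 = 1.
  11 = 2*5 + 1, so a_6 = 2.
  5 = 5*1 + 0, so a_7 = 5.
so x = [2; 1, 3, 2, 1, 1, 2, 5].
Convergents (p_i = a_i*p_{i-1} + p_{i-2}, q_i = a_i*q_{i-1} + q_{i-2} with p_{-2}=0, p_{-1}=1, q_{-2}=1, q_{-1}=0), until the denominator exceeds 64:
  i=0: a_0=2, p_0 = 2*1 + 0 = 2, q_0 = 2*0 + 1 = 1.
  i=1: a_1=1, p_1 = 1*2 + 1 = 3, q_1 = 1*1 + 0 = 1.
  i=2: a_2=3, p_2 = 3*3 + 2 = 11, q_2 = 3*1 + 1 = 4.
  i=3: a_3=2, p_3 = 2*11 + 3 = 25, q_3 = 2*4 + 1 = 9.
  i=4: a_4=1, p_4 = 1*25 + 11 = 36, q_4 = 1*9 + 4 = 13.
  i=5: a_5=1, p_5 = 1*36 + 25 = 61, q_5 = 1*13 + 9 = 22.
  i=6: a_6=2, p_6 = 2*61 + 36 = 158, q_6 = 2*22 + 13 = 57.
  i=7: a_7=5, p_7 = 5*158 + 61 = 851, q_7 = 5*57 + 22 = 307.
q_7 = 307 > 64, so the last convergent with denominator <= 64 is p_6/q_6 = 158/57.
The closest fraction with denominator <= 64 is either p_6/q_6 or the intermediate fraction (k*p_6 + p_5)/(k*q_6 + q_5) with the largest k >= 1 whose denominator stays <= 64; these approach x as k grows, and every other convergent or intermediate fraction in range is farther away.
Largest k: floor((64 - q_5)/q_6) = floor((64 - 22)/57) = 0.
Since k = 0, no intermediate fraction beyond p_6/q_6 has denominator <= 64, so the convergent 158/57 is the closest (its error is |851*57 - 158*307|/(307*57) = 1/17499).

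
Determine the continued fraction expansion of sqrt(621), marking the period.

Write x_i = (sqrt(621) + m_i)/d_i with (m_0, d_0) = (0, 1). a_0 = floor(sqrt(621)) = 24, since 24^2 = 576 <= 621 < 625 = 25^2.
Iterate m_{i+1} = d_i*a_i - m_i, d_{i+1} = (621 - m_{i+1}^2)/d_i, a_{i+1} = floor((a_0 + m_{i+1})/d_{i+1}):
  m_1 = 1*24 - 0 = 24, d_1 = (621 - 24^2)/1 = 45/1 = 45, a_1 = floor((24 + 24)/45) = 1.
  m_2 = 45*1 - 24 = 21, d_2 = (621 - 21^2)/45 = 180/45 = 4, a_2 = floor((24 + 21)/4) = 11.
  m_3 = 4*11 - 21 = 23, d_3 = (621 - 23^2)/4 = 92/4 = 23, a_3 = floor((24 + 23)/23) = 2.
  m_4 = 23*2 - 23 = 23, d_4 = (621 - 23^2)/23 = 92/23 = 4, a_4 = floor((24 + 23)/4) = 11.
  m_5 = 4*11 - 23 = 21, d_5 = (621 - 21^2)/4 = 180/4 = 45, a_5 = floor((24 + 21)/45) = 1.
  m_6 = 45*1 - 21 = 24, d_6 = (621 - 24^2)/45 = 45/45 = 1, a_6 = floor((24 + 24)/1) = 48.
  m_7 = 1*48 - 24 = 24, d_7 = (621 - 24^2)/1 = 45/1 = 45: (m_7, d_7) = (m_1, d_1) = (24, 45), so from here the quotients repeat a_1, ..., a_6; the period length is 6.
Hence the expansion of sqrt(621) is a_0 = 24 followed by the repeating block 1, 11, 2, 11, 1, 48 (period 6).

[24; (1, 11, 2, 11, 1, 48)]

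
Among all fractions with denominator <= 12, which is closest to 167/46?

Expand x = 167/46 as a continued fraction with the Euclidean algorithm:
  167 = 3*46 + 29, so a_0 = 3.
  46 = 1*29 + 17, so a_1 = 1.
  29 = 1*17 + 12, so a_2 = 1.
  17 = 1*12 + 5, so a_3 = 1.
  12 = 2*5 + 2, so a_4 = 2.
  5 = 2*2 + 1, so a_5 = 2.
  2 = 2*1 + 0, so a_6 = 2.
so x = [3; 1, 1, 1, 2, 2, 2].
Convergents (p_i = a_i*p_{i-1} + p_{i-2}, q_i = a_i*q_{i-1} + q_{i-2} with p_{-2}=0, p_{-1}=1, q_{-2}=1, q_{-1}=0), until the denominator exceeds 12:
  i=0: a_0=3, p_0 = 3*1 + 0 = 3, q_0 = 3*0 + 1 = 1.
  i=1: a_1=1, p_1 = 1*3 + 1 = 4, q_1 = 1*1 + 0 = 1.
  i=2: a_2=1, p_2 = 1*4 + 3 = 7, q_2 = 1*1 + 1 = 2.
  i=3: a_3=1, p_3 = 1*7 + 4 = 11, q_3 = 1*2 + 1 = 3.
  i=4: a_4=2, p_4 = 2*11 + 7 = 29, q_4 = 2*3 + 2 = 8.
  i=5: a_5=2, p_5 = 2*29 + 11 = 69, q_5 = 2*8 + 3 = 19.
q_5 = 19 > 12, so the last convergent with denominator <= 12 is p_4/q_4 = 29/8.
The closest fraction with denominator <= 12 is either p_4/q_4 or the intermediate fraction (k*p_4 + p_3)/(k*q_4 + q_3) with the largest k >= 1 whose denominator stays <= 12; these approach x as k grows, and every other convergent or intermediate fraction in range is farther away.
Largest k: floor((12 - q_3)/q_4) = floor((12 - 3)/8) = 1.
That gives (1*29 + 11)/(1*8 + 3) = 40/11.
Compare the errors: |x - 29/8| = |167*8 - 29*46|/(46*8) = 2/368, and |x - 40/11| = |167*11 - 40*46|/(46*11) = 3/506.
Cross-multiplying, 2*506 = 1012 < 1104 = 3*368, so 2/368 is smaller: the convergent 29/8 is closer to x than 40/11.

29/8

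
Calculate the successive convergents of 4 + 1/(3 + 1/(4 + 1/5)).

Using the convergent recurrence p_i = a_i*p_{i-1} + p_{i-2}, q_i = a_i*q_{i-1} + q_{i-2} with p_{-2}=0, p_{-1}=1, q_{-2}=1, q_{-1}=0:
  i=0: a_0=4, p_0 = 4*1 + 0 = 4, q_0 = 4*0 + 1 = 1.
  i=1: a_1=3, p_1 = 3*4 + 1 = 13, q_1 = 3*1 + 0 = 3.
  i=2: a_2=4, p_2 = 4*13 + 4 = 56, q_2 = 4*3 + 1 = 13.
  i=3: a_3=5, p_3 = 5*56 + 13 = 293, q_3 = 5*13 + 3 = 68.

4/1, 13/3, 56/13, 293/68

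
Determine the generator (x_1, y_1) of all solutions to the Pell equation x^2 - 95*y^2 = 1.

(x, y) = (39, 4)

First expand sqrt(95) as a continued fraction. With x_i = (sqrt(95) + m_i)/d_i and (m_0, d_0) = (0, 1): a_0 = floor(sqrt(95)) = 9, since 9^2 = 81 <= 95 < 100 = 10^2.
Iterate m_{i+1} = d_i*a_i - m_i, d_{i+1} = (95 - m_{i+1}^2)/d_i, a_{i+1} = floor((a_0 + m_{i+1})/d_{i+1}):
  m_1 = 1*9 - 0 = 9, d_1 = (95 - 9^2)/1 = 14/1 = 14, a_1 = floor((9 + 9)/14) = 1.
  m_2 = 14*1 - 9 = 5, d_2 = (95 - 5^2)/14 = 70/14 = 5, a_2 = floor((9 + 5)/5) = 2.
  m_3 = 5*2 - 5 = 5, d_3 = (95 - 5^2)/5 = 70/5 = 14, a_3 = floor((9 + 5)/14) = 1.
  m_4 = 14*1 - 5 = 9, d_4 = (95 - 9^2)/14 = 14/14 = 1, a_4 = floor((9 + 9)/1) = 18.
  m_5 = 1*18 - 9 = 9, d_5 = (95 - 9^2)/1 = 14/1 = 14: (m_5, d_5) = (m_1, d_1) = (9, 14), so from here the quotients repeat a_1, ..., a_4; the period length is 4.
So sqrt(95) = [9; (1, 2, 1, 18)] with period length k = 4.
k is even, so the fundamental solution of x^2 - 95y^2 = 1 is (p_{k-1}, q_{k-1}) = (p_3, q_3); compute convergents through index 3.
Convergents (p_i = a_i*p_{i-1} + p_{i-2}, q_i = a_i*q_{i-1} + q_{i-2} with p_{-2}=0, p_{-1}=1, q_{-2}=1, q_{-1}=0):
  i=0: a_0=9, p_0 = 9*1 + 0 = 9, q_0 = 9*0 + 1 = 1.
  i=1: a_1=1, p_1 = 1*9 + 1 = 10, q_1 = 1*1 + 0 = 1.
  i=2: a_2=2, p_2 = 2*10 + 9 = 29, q_2 = 2*1 + 1 = 3.
  i=3: a_3=1, p_3 = 1*29 + 10 = 39, q_3 = 1*3 + 1 = 4.
Check: 39^2 - 95*4^2 = 1521 - 1520 = 1, so (x, y) = (39, 4) solves the equation, and by the theorem it is the least positive solution.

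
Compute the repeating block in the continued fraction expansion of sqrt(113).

Write x_i = (sqrt(113) + m_i)/d_i with (m_0, d_0) = (0, 1). a_0 = floor(sqrt(113)) = 10, since 10^2 = 100 <= 113 < 121 = 11^2.
Iterate m_{i+1} = d_i*a_i - m_i, d_{i+1} = (113 - m_{i+1}^2)/d_i, a_{i+1} = floor((a_0 + m_{i+1})/d_{i+1}):
  m_1 = 1*10 - 0 = 10, d_1 = (113 - 10^2)/1 = 13/1 = 13, a_1 = floor((10 + 10)/13) = 1.
  m_2 = 13*1 - 10 = 3, d_2 = (113 - 3^2)/13 = 104/13 = 8, a_2 = floor((10 + 3)/8) = 1.
  m_3 = 8*1 - 3 = 5, d_3 = (113 - 5^2)/8 = 88/8 = 11, a_3 = floor((10 + 5)/11) = 1.
  m_4 = 11*1 - 5 = 6, d_4 = (113 - 6^2)/11 = 77/11 = 7, a_4 = floor((10 + 6)/7) = 2.
  m_5 = 7*2 - 6 = 8, d_5 = (113 - 8^2)/7 = 49/7 = 7, a_5 = floor((10 + 8)/7) = 2.
  m_6 = 7*2 - 8 = 6, d_6 = (113 - 6^2)/7 = 77/7 = 11, a_6 = floor((10 + 6)/11) = 1.
  m_7 = 11*1 - 6 = 5, d_7 = (113 - 5^2)/11 = 88/11 = 8, a_7 = floor((10 + 5)/8) = 1.
  m_8 = 8*1 - 5 = 3, d_8 = (113 - 3^2)/8 = 104/8 = 13, a_8 = floor((10 + 3)/13) = 1.
  m_9 = 13*1 - 3 = 10, d_9 = (113 - 10^2)/13 = 13/13 = 1, a_9 = floor((10 + 10)/1) = 20.
  m_10 = 1*20 - 10 = 10, d_10 = (113 - 10^2)/1 = 13/1 = 13: (m_10, d_10) = (m_1, d_1) = (10, 13), so from here the quotients repeat a_1, ..., a_9; the period length is 9.
Hence the expansion of sqrt(113) is a_0 = 10 followed by the repeating block 1, 1, 1, 2, 2, 1, 1, 1, 20 (period 9).

[10; (1, 1, 1, 2, 2, 1, 1, 1, 20)]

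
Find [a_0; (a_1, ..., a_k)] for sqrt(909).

Write x_i = (sqrt(909) + m_i)/d_i with (m_0, d_0) = (0, 1). a_0 = floor(sqrt(909)) = 30, since 30^2 = 900 <= 909 < 961 = 31^2.
Iterate m_{i+1} = d_i*a_i - m_i, d_{i+1} = (909 - m_{i+1}^2)/d_i, a_{i+1} = floor((a_0 + m_{i+1})/d_{i+1}):
  m_1 = 1*30 - 0 = 30, d_1 = (909 - 30^2)/1 = 9/1 = 9, a_1 = floor((30 + 30)/9) = 6.
  m_2 = 9*6 - 30 = 24, d_2 = (909 - 24^2)/9 = 333/9 = 37, a_2 = floor((30 + 24)/37) = 1.
  m_3 = 37*1 - 24 = 13, d_3 = (909 - 13^2)/37 = 740/37 = 20, a_3 = floor((30 + 13)/20) = 2.
  m_4 = 20*2 - 13 = 27, d_4 = (909 - 27^2)/20 = 180/20 = 9, a_4 = floor((30 + 27)/9) = 6.
  m_5 = 9*6 - 27 = 27, d_5 = (909 - 27^2)/9 = 180/9 = 20, a_5 = floor((30 + 27)/20) = 2.
  m_6 = 20*2 - 27 = 13, d_6 = (909 - 13^2)/20 = 740/20 = 37, a_6 = floor((30 + 13)/37) = 1.
  m_7 = 37*1 - 13 = 24, d_7 = (909 - 24^2)/37 = 333/37 = 9, a_7 = floor((30 + 24)/9) = 6.
  m_8 = 9*6 - 24 = 30, d_8 = (909 - 30^2)/9 = 9/9 = 1, a_8 = floor((30 + 30)/1) = 60.
  m_9 = 1*60 - 30 = 30, d_9 = (909 - 30^2)/1 = 9/1 = 9: (m_9, d_9) = (m_1, d_1) = (30, 9), so from here the quotients repeat a_1, ..., a_8; the period length is 8.
Hence the expansion of sqrt(909) is a_0 = 30 followed by the repeating block 6, 1, 2, 6, 2, 1, 6, 60 (period 8).

[30; (6, 1, 2, 6, 2, 1, 6, 60)]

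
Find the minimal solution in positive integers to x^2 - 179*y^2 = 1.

First expand sqrt(179) as a continued fraction. With x_i = (sqrt(179) + m_i)/d_i and (m_0, d_0) = (0, 1): a_0 = floor(sqrt(179)) = 13, since 13^2 = 169 <= 179 < 196 = 14^2.
Iterate m_{i+1} = d_i*a_i - m_i, d_{i+1} = (179 - m_{i+1}^2)/d_i, a_{i+1} = floor((a_0 + m_{i+1})/d_{i+1}):
  m_1 = 1*13 - 0 = 13, d_1 = (179 - 13^2)/1 = 10/1 = 10, a_1 = floor((13 + 13)/10) = 2.
  m_2 = 10*2 - 13 = 7, d_2 = (179 - 7^2)/10 = 130/10 = 13, a_2 = floor((13 + 7)/13) = 1.
  m_3 = 13*1 - 7 = 6, d_3 = (179 - 6^2)/13 = 143/13 = 11, a_3 = floor((13 + 6)/11) = 1.
  m_4 = 11*1 - 6 = 5, d_4 = (179 - 5^2)/11 = 154/11 = 14, a_4 = floor((13 + 5)/14) = 1.
  m_5 = 14*1 - 5 = 9, d_5 = (179 - 9^2)/14 = 98/14 = 7, a_5 = floor((13 + 9)/7) = 3.
  m_6 = 7*3 - 9 = 12, d_6 = (179 - 12^2)/7 = 35/7 = 5, a_6 = floor((13 + 12)/5) = 5.
  m_7 = 5*5 - 12 = 13, d_7 = (179 - 13^2)/5 = 10/5 = 2, a_7 = floor((13 + 13)/2) = 13.
  m_8 = 2*13 - 13 = 13, d_8 = (179 - 13^2)/2 = 10/2 = 5, a_8 = floor((13 + 13)/5) = 5.
  m_9 = 5*5 - 13 = 12, d_9 = (179 - 12^2)/5 = 35/5 = 7, a_9 = floor((13 + 12)/7) = 3.
  m_10 = 7*3 - 12 = 9, d_10 = (179 - 9^2)/7 = 98/7 = 14, a_10 = floor((13 + 9)/14) = 1.
  m_11 = 14*1 - 9 = 5, d_11 = (179 - 5^2)/14 = 154/14 = 11, a_11 = floor((13 + 5)/11) = 1.
  m_12 = 11*1 - 5 = 6, d_12 = (179 - 6^2)/11 = 143/11 = 13, a_12 = floor((13 + 6)/13) = 1.
  m_13 = 13*1 - 6 = 7, d_13 = (179 - 7^2)/13 = 130/13 = 10, a_13 = floor((13 + 7)/10) = 2.
  m_14 = 10*2 - 7 = 13, d_14 = (179 - 13^2)/10 = 10/10 = 1, a_14 = floor((13 + 13)/1) = 26.
  m_15 = 1*26 - 13 = 13, d_15 = (179 - 13^2)/1 = 10/1 = 10: (m_15, d_15) = (m_1, d_1) = (13, 10), so from here the quotients repeat a_1, ..., a_14; the period length is 14.
So sqrt(179) = [13; (2, 1, 1, 1, 3, 5, 13, 5, 3, 1, 1, 1, 2, 26)] with period length k = 14.
k is even, so the fundamental solution of x^2 - 179y^2 = 1 is (p_{k-1}, q_{k-1}) = (p_13, q_13); compute convergents through index 13.
Convergents (p_i = a_i*p_{i-1} + p_{i-2}, q_i = a_i*q_{i-1} + q_{i-2} with p_{-2}=0, p_{-1}=1, q_{-2}=1, q_{-1}=0):
  i=0: a_0=13, p_0 = 13*1 + 0 = 13, q_0 = 13*0 + 1 = 1.
  i=1: a_1=2, p_1 = 2*13 + 1 = 27, q_1 = 2*1 + 0 = 2.
  i=2: a_2=1, p_2 = 1*27 + 13 = 40, q_2 = 1*2 + 1 = 3.
  i=3: a_3=1, p_3 = 1*40 + 27 = 67, q_3 = 1*3 + 2 = 5.
  i=4: a_4=1, p_4 = 1*67 + 40 = 107, q_4 = 1*5 + 3 = 8.
  i=5: a_5=3, p_5 = 3*107 + 67 = 388, q_5 = 3*8 + 5 = 29.
  i=6: a_6=5, p_6 = 5*388 + 107 = 2047, q_6 = 5*29 + 8 = 153.
  i=7: a_7=13, p_7 = 13*2047 + 388 = 26999, q_7 = 13*153 + 29 = 2018.
  i=8: a_8=5, p_8 = 5*26999 + 2047 = 137042, q_8 = 5*2018 + 153 = 10243.
  i=9: a_9=3, p_9 = 3*137042 + 26999 = 438125, q_9 = 3*10243 + 2018 = 32747.
  i=10: a_10=1, p_10 = 1*438125 + 137042 = 575167, q_10 = 1*32747 + 10243 = 42990.
  i=11: a_11=1, p_11 = 1*575167 + 438125 = 1013292, q_11 = 1*42990 + 32747 = 75737.
  i=12: a_12=1, p_12 = 1*1013292 + 575167 = 1588459, q_12 = 1*75737 + 42990 = 118727.
  i=13: a_13=2, p_13 = 2*1588459 + 1013292 = 4190210, q_13 = 2*118727 + 75737 = 313191.
Check: 4190210^2 - 179*313191^2 = 17557859844100 - 17557859844099 = 1, so (x, y) = (4190210, 313191) solves the equation, and by the theorem it is the least positive solution.

(x, y) = (4190210, 313191)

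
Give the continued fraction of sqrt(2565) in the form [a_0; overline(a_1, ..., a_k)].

Write x_i = (sqrt(2565) + m_i)/d_i with (m_0, d_0) = (0, 1). a_0 = floor(sqrt(2565)) = 50, since 50^2 = 2500 <= 2565 < 2601 = 51^2.
Iterate m_{i+1} = d_i*a_i - m_i, d_{i+1} = (2565 - m_{i+1}^2)/d_i, a_{i+1} = floor((a_0 + m_{i+1})/d_{i+1}):
  m_1 = 1*50 - 0 = 50, d_1 = (2565 - 50^2)/1 = 65/1 = 65, a_1 = floor((50 + 50)/65) = 1.
  m_2 = 65*1 - 50 = 15, d_2 = (2565 - 15^2)/65 = 2340/65 = 36, a_2 = floor((50 + 15)/36) = 1.
  m_3 = 36*1 - 15 = 21, d_3 = (2565 - 21^2)/36 = 2124/36 = 59, a_3 = floor((50 + 21)/59) = 1.
  m_4 = 59*1 - 21 = 38, d_4 = (2565 - 38^2)/59 = 1121/59 = 19, a_4 = floor((50 + 38)/19) = 4.
  m_5 = 19*4 - 38 = 38, d_5 = (2565 - 38^2)/19 = 1121/19 = 59, a_5 = floor((50 + 38)/59) = 1.
  m_6 = 59*1 - 38 = 21, d_6 = (2565 - 21^2)/59 = 2124/59 = 36, a_6 = floor((50 + 21)/36) = 1.
  m_7 = 36*1 - 21 = 15, d_7 = (2565 - 15^2)/36 = 2340/36 = 65, a_7 = floor((50 + 15)/65) = 1.
  m_8 = 65*1 - 15 = 50, d_8 = (2565 - 50^2)/65 = 65/65 = 1, a_8 = floor((50 + 50)/1) = 100.
  m_9 = 1*100 - 50 = 50, d_9 = (2565 - 50^2)/1 = 65/1 = 65: (m_9, d_9) = (m_1, d_1) = (50, 65), so from here the quotients repeat a_1, ..., a_8; the period length is 8.
Hence the expansion of sqrt(2565) is a_0 = 50 followed by the repeating block 1, 1, 1, 4, 1, 1, 1, 100 (period 8).

[50; overline(1, 1, 1, 4, 1, 1, 1, 100)]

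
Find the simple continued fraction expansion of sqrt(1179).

Write x_i = (sqrt(1179) + m_i)/d_i with (m_0, d_0) = (0, 1). a_0 = floor(sqrt(1179)) = 34, since 34^2 = 1156 <= 1179 < 1225 = 35^2.
Iterate m_{i+1} = d_i*a_i - m_i, d_{i+1} = (1179 - m_{i+1}^2)/d_i, a_{i+1} = floor((a_0 + m_{i+1})/d_{i+1}):
  m_1 = 1*34 - 0 = 34, d_1 = (1179 - 34^2)/1 = 23/1 = 23, a_1 = floor((34 + 34)/23) = 2.
  m_2 = 23*2 - 34 = 12, d_2 = (1179 - 12^2)/23 = 1035/23 = 45, a_2 = floor((34 + 12)/45) = 1.
  m_3 = 45*1 - 12 = 33, d_3 = (1179 - 33^2)/45 = 90/45 = 2, a_3 = floor((34 + 33)/2) = 33.
  m_4 = 2*33 - 33 = 33, d_4 = (1179 - 33^2)/2 = 90/2 = 45, a_4 = floor((34 + 33)/45) = 1.
  m_5 = 45*1 - 33 = 12, d_5 = (1179 - 12^2)/45 = 1035/45 = 23, a_5 = floor((34 + 12)/23) = 2.
  m_6 = 23*2 - 12 = 34, d_6 = (1179 - 34^2)/23 = 23/23 = 1, a_6 = floor((34 + 34)/1) = 68.
  m_7 = 1*68 - 34 = 34, d_7 = (1179 - 34^2)/1 = 23/1 = 23: (m_7, d_7) = (m_1, d_1) = (34, 23), so from here the quotients repeat a_1, ..., a_6; the period length is 6.
Hence the expansion of sqrt(1179) is a_0 = 34 followed by the repeating block 2, 1, 33, 1, 2, 68 (period 6).

[34; (2, 1, 33, 1, 2, 68)]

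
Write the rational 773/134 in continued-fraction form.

[5; 1, 3, 3, 10]

Run the Euclidean algorithm on 773 and 134; the successive quotients are the partial quotients a_0, a_1, ... (each step inverts the fractional part left over by the previous one):
  773 = 5*134 + 103, so a_0 = 5.
  134 = 1*103 + 31, so a_1 = 1.
  103 = 3*31 + 10, so a_2 = 3.
  31 = 3*10 + 1, so a_3 = 3.
  10 = 10*1 + 0, so a_4 = 10.
The remainder reaches 0 after 5 divisions, so the expansion has 5 partial quotients, read off in order.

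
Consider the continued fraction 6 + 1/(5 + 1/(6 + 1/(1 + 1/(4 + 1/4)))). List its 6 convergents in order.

6/1, 31/5, 192/31, 223/36, 1084/175, 4559/736

Using the convergent recurrence p_i = a_i*p_{i-1} + p_{i-2}, q_i = a_i*q_{i-1} + q_{i-2} with p_{-2}=0, p_{-1}=1, q_{-2}=1, q_{-1}=0:
  i=0: a_0=6, p_0 = 6*1 + 0 = 6, q_0 = 6*0 + 1 = 1.
  i=1: a_1=5, p_1 = 5*6 + 1 = 31, q_1 = 5*1 + 0 = 5.
  i=2: a_2=6, p_2 = 6*31 + 6 = 192, q_2 = 6*5 + 1 = 31.
  i=3: a_3=1, p_3 = 1*192 + 31 = 223, q_3 = 1*31 + 5 = 36.
  i=4: a_4=4, p_4 = 4*223 + 192 = 1084, q_4 = 4*36 + 31 = 175.
  i=5: a_5=4, p_5 = 4*1084 + 223 = 4559, q_5 = 4*175 + 36 = 736.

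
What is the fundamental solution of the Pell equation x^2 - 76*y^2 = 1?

(x, y) = (57799, 6630)

First expand sqrt(76) as a continued fraction. With x_i = (sqrt(76) + m_i)/d_i and (m_0, d_0) = (0, 1): a_0 = floor(sqrt(76)) = 8, since 8^2 = 64 <= 76 < 81 = 9^2.
Iterate m_{i+1} = d_i*a_i - m_i, d_{i+1} = (76 - m_{i+1}^2)/d_i, a_{i+1} = floor((a_0 + m_{i+1})/d_{i+1}):
  m_1 = 1*8 - 0 = 8, d_1 = (76 - 8^2)/1 = 12/1 = 12, a_1 = floor((8 + 8)/12) = 1.
  m_2 = 12*1 - 8 = 4, d_2 = (76 - 4^2)/12 = 60/12 = 5, a_2 = floor((8 + 4)/5) = 2.
  m_3 = 5*2 - 4 = 6, d_3 = (76 - 6^2)/5 = 40/5 = 8, a_3 = floor((8 + 6)/8) = 1.
  m_4 = 8*1 - 6 = 2, d_4 = (76 - 2^2)/8 = 72/8 = 9, a_4 = floor((8 + 2)/9) = 1.
  m_5 = 9*1 - 2 = 7, d_5 = (76 - 7^2)/9 = 27/9 = 3, a_5 = floor((8 + 7)/3) = 5.
  m_6 = 3*5 - 7 = 8, d_6 = (76 - 8^2)/3 = 12/3 = 4, a_6 = floor((8 + 8)/4) = 4.
  m_7 = 4*4 - 8 = 8, d_7 = (76 - 8^2)/4 = 12/4 = 3, a_7 = floor((8 + 8)/3) = 5.
  m_8 = 3*5 - 8 = 7, d_8 = (76 - 7^2)/3 = 27/3 = 9, a_8 = floor((8 + 7)/9) = 1.
  m_9 = 9*1 - 7 = 2, d_9 = (76 - 2^2)/9 = 72/9 = 8, a_9 = floor((8 + 2)/8) = 1.
  m_10 = 8*1 - 2 = 6, d_10 = (76 - 6^2)/8 = 40/8 = 5, a_10 = floor((8 + 6)/5) = 2.
  m_11 = 5*2 - 6 = 4, d_11 = (76 - 4^2)/5 = 60/5 = 12, a_11 = floor((8 + 4)/12) = 1.
  m_12 = 12*1 - 4 = 8, d_12 = (76 - 8^2)/12 = 12/12 = 1, a_12 = floor((8 + 8)/1) = 16.
  m_13 = 1*16 - 8 = 8, d_13 = (76 - 8^2)/1 = 12/1 = 12: (m_13, d_13) = (m_1, d_1) = (8, 12), so from here the quotients repeat a_1, ..., a_12; the period length is 12.
So sqrt(76) = [8; (1, 2, 1, 1, 5, 4, 5, 1, 1, 2, 1, 16)] with period length k = 12.
k is even, so the fundamental solution of x^2 - 76y^2 = 1 is (p_{k-1}, q_{k-1}) = (p_11, q_11); compute convergents through index 11.
Convergents (p_i = a_i*p_{i-1} + p_{i-2}, q_i = a_i*q_{i-1} + q_{i-2} with p_{-2}=0, p_{-1}=1, q_{-2}=1, q_{-1}=0):
  i=0: a_0=8, p_0 = 8*1 + 0 = 8, q_0 = 8*0 + 1 = 1.
  i=1: a_1=1, p_1 = 1*8 + 1 = 9, q_1 = 1*1 + 0 = 1.
  i=2: a_2=2, p_2 = 2*9 + 8 = 26, q_2 = 2*1 + 1 = 3.
  i=3: a_3=1, p_3 = 1*26 + 9 = 35, q_3 = 1*3 + 1 = 4.
  i=4: a_4=1, p_4 = 1*35 + 26 = 61, q_4 = 1*4 + 3 = 7.
  i=5: a_5=5, p_5 = 5*61 + 35 = 340, q_5 = 5*7 + 4 = 39.
  i=6: a_6=4, p_6 = 4*340 + 61 = 1421, q_6 = 4*39 + 7 = 163.
  i=7: a_7=5, p_7 = 5*1421 + 340 = 7445, q_7 = 5*163 + 39 = 854.
  i=8: a_8=1, p_8 = 1*7445 + 1421 = 8866, q_8 = 1*854 + 163 = 1017.
  i=9: a_9=1, p_9 = 1*8866 + 7445 = 16311, q_9 = 1*1017 + 854 = 1871.
  i=10: a_10=2, p_10 = 2*16311 + 8866 = 41488, q_10 = 2*1871 + 1017 = 4759.
  i=11: a_11=1, p_11 = 1*41488 + 16311 = 57799, q_11 = 1*4759 + 1871 = 6630.
Check: 57799^2 - 76*6630^2 = 3340724401 - 3340724400 = 1, so (x, y) = (57799, 6630) solves the equation, and by the theorem it is the least positive solution.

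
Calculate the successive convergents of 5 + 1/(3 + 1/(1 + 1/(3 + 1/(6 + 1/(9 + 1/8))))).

Using the convergent recurrence p_i = a_i*p_{i-1} + p_{i-2}, q_i = a_i*q_{i-1} + q_{i-2} with p_{-2}=0, p_{-1}=1, q_{-2}=1, q_{-1}=0:
  i=0: a_0=5, p_0 = 5*1 + 0 = 5, q_0 = 5*0 + 1 = 1.
  i=1: a_1=3, p_1 = 3*5 + 1 = 16, q_1 = 3*1 + 0 = 3.
  i=2: a_2=1, p_2 = 1*16 + 5 = 21, q_2 = 1*3 + 1 = 4.
  i=3: a_3=3, p_3 = 3*21 + 16 = 79, q_3 = 3*4 + 3 = 15.
  i=4: a_4=6, p_4 = 6*79 + 21 = 495, q_4 = 6*15 + 4 = 94.
  i=5: a_5=9, p_5 = 9*495 + 79 = 4534, q_5 = 9*94 + 15 = 861.
  i=6: a_6=8, p_6 = 8*4534 + 495 = 36767, q_6 = 8*861 + 94 = 6982.

5/1, 16/3, 21/4, 79/15, 495/94, 4534/861, 36767/6982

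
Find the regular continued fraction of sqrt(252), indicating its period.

[15; (1, 6, 1, 30)]

Write x_i = (sqrt(252) + m_i)/d_i with (m_0, d_0) = (0, 1). a_0 = floor(sqrt(252)) = 15, since 15^2 = 225 <= 252 < 256 = 16^2.
Iterate m_{i+1} = d_i*a_i - m_i, d_{i+1} = (252 - m_{i+1}^2)/d_i, a_{i+1} = floor((a_0 + m_{i+1})/d_{i+1}):
  m_1 = 1*15 - 0 = 15, d_1 = (252 - 15^2)/1 = 27/1 = 27, a_1 = floor((15 + 15)/27) = 1.
  m_2 = 27*1 - 15 = 12, d_2 = (252 - 12^2)/27 = 108/27 = 4, a_2 = floor((15 + 12)/4) = 6.
  m_3 = 4*6 - 12 = 12, d_3 = (252 - 12^2)/4 = 108/4 = 27, a_3 = floor((15 + 12)/27) = 1.
  m_4 = 27*1 - 12 = 15, d_4 = (252 - 15^2)/27 = 27/27 = 1, a_4 = floor((15 + 15)/1) = 30.
  m_5 = 1*30 - 15 = 15, d_5 = (252 - 15^2)/1 = 27/1 = 27: (m_5, d_5) = (m_1, d_1) = (15, 27), so from here the quotients repeat a_1, ..., a_4; the period length is 4.
Hence the expansion of sqrt(252) is a_0 = 15 followed by the repeating block 1, 6, 1, 30 (period 4).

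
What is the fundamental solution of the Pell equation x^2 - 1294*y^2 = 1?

First expand sqrt(1294) as a continued fraction. With x_i = (sqrt(1294) + m_i)/d_i and (m_0, d_0) = (0, 1): a_0 = floor(sqrt(1294)) = 35, since 35^2 = 1225 <= 1294 < 1296 = 36^2.
Iterate m_{i+1} = d_i*a_i - m_i, d_{i+1} = (1294 - m_{i+1}^2)/d_i, a_{i+1} = floor((a_0 + m_{i+1})/d_{i+1}):
  m_1 = 1*35 - 0 = 35, d_1 = (1294 - 35^2)/1 = 69/1 = 69, a_1 = floor((35 + 35)/69) = 1.
  m_2 = 69*1 - 35 = 34, d_2 = (1294 - 34^2)/69 = 138/69 = 2, a_2 = floor((35 + 34)/2) = 34.
  m_3 = 2*34 - 34 = 34, d_3 = (1294 - 34^2)/2 = 138/2 = 69, a_3 = floor((35 + 34)/69) = 1.
  m_4 = 69*1 - 34 = 35, d_4 = (1294 - 35^2)/69 = 69/69 = 1, a_4 = floor((35 + 35)/1) = 70.
  m_5 = 1*70 - 35 = 35, d_5 = (1294 - 35^2)/1 = 69/1 = 69: (m_5, d_5) = (m_1, d_1) = (35, 69), so from here the quotients repeat a_1, ..., a_4; the period length is 4.
So sqrt(1294) = [35; (1, 34, 1, 70)] with period length k = 4.
k is even, so the fundamental solution of x^2 - 1294y^2 = 1 is (p_{k-1}, q_{k-1}) = (p_3, q_3); compute convergents through index 3.
Convergents (p_i = a_i*p_{i-1} + p_{i-2}, q_i = a_i*q_{i-1} + q_{i-2} with p_{-2}=0, p_{-1}=1, q_{-2}=1, q_{-1}=0):
  i=0: a_0=35, p_0 = 35*1 + 0 = 35, q_0 = 35*0 + 1 = 1.
  i=1: a_1=1, p_1 = 1*35 + 1 = 36, q_1 = 1*1 + 0 = 1.
  i=2: a_2=34, p_2 = 34*36 + 35 = 1259, q_2 = 34*1 + 1 = 35.
  i=3: a_3=1, p_3 = 1*1259 + 36 = 1295, q_3 = 1*35 + 1 = 36.
Check: 1295^2 - 1294*36^2 = 1677025 - 1677024 = 1, so (x, y) = (1295, 36) solves the equation, and by the theorem it is the least positive solution.

(x, y) = (1295, 36)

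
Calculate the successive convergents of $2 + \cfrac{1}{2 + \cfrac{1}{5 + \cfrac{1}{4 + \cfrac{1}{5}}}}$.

2/1, 5/2, 27/11, 113/46, 592/241

Using the convergent recurrence p_i = a_i*p_{i-1} + p_{i-2}, q_i = a_i*q_{i-1} + q_{i-2} with p_{-2}=0, p_{-1}=1, q_{-2}=1, q_{-1}=0:
  i=0: a_0=2, p_0 = 2*1 + 0 = 2, q_0 = 2*0 + 1 = 1.
  i=1: a_1=2, p_1 = 2*2 + 1 = 5, q_1 = 2*1 + 0 = 2.
  i=2: a_2=5, p_2 = 5*5 + 2 = 27, q_2 = 5*2 + 1 = 11.
  i=3: a_3=4, p_3 = 4*27 + 5 = 113, q_3 = 4*11 + 2 = 46.
  i=4: a_4=5, p_4 = 5*113 + 27 = 592, q_4 = 5*46 + 11 = 241.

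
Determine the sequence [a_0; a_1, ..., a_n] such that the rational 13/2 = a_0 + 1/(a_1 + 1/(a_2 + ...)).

Run the Euclidean algorithm on 13 and 2; the successive quotients are the partial quotients a_0, a_1, ... (each step inverts the fractional part left over by the previous one):
  13 = 6*2 + 1, so a_0 = 6.
  2 = 2*1 + 0, so a_1 = 2.
The remainder reaches 0 after 2 divisions, so the expansion has 2 partial quotients, read off in order.

[6; 2]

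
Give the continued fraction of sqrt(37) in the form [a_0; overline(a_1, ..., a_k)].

[6; overline(12)]

Write x_i = (sqrt(37) + m_i)/d_i with (m_0, d_0) = (0, 1). a_0 = floor(sqrt(37)) = 6, since 6^2 = 36 <= 37 < 49 = 7^2.
Iterate m_{i+1} = d_i*a_i - m_i, d_{i+1} = (37 - m_{i+1}^2)/d_i, a_{i+1} = floor((a_0 + m_{i+1})/d_{i+1}):
  m_1 = 1*6 - 0 = 6, d_1 = (37 - 6^2)/1 = 1/1 = 1, a_1 = floor((6 + 6)/1) = 12.
  m_2 = 1*12 - 6 = 6, d_2 = (37 - 6^2)/1 = 1/1 = 1: (m_2, d_2) = (m_1, d_1) = (6, 1), so from here the quotient a_1 repeats; the period length is 1.
Hence the expansion of sqrt(37) is a_0 = 6 followed by the repeating block 12 (period 1).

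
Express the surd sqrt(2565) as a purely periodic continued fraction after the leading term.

[50; (1, 1, 1, 4, 1, 1, 1, 100)]

Write x_i = (sqrt(2565) + m_i)/d_i with (m_0, d_0) = (0, 1). a_0 = floor(sqrt(2565)) = 50, since 50^2 = 2500 <= 2565 < 2601 = 51^2.
Iterate m_{i+1} = d_i*a_i - m_i, d_{i+1} = (2565 - m_{i+1}^2)/d_i, a_{i+1} = floor((a_0 + m_{i+1})/d_{i+1}):
  m_1 = 1*50 - 0 = 50, d_1 = (2565 - 50^2)/1 = 65/1 = 65, a_1 = floor((50 + 50)/65) = 1.
  m_2 = 65*1 - 50 = 15, d_2 = (2565 - 15^2)/65 = 2340/65 = 36, a_2 = floor((50 + 15)/36) = 1.
  m_3 = 36*1 - 15 = 21, d_3 = (2565 - 21^2)/36 = 2124/36 = 59, a_3 = floor((50 + 21)/59) = 1.
  m_4 = 59*1 - 21 = 38, d_4 = (2565 - 38^2)/59 = 1121/59 = 19, a_4 = floor((50 + 38)/19) = 4.
  m_5 = 19*4 - 38 = 38, d_5 = (2565 - 38^2)/19 = 1121/19 = 59, a_5 = floor((50 + 38)/59) = 1.
  m_6 = 59*1 - 38 = 21, d_6 = (2565 - 21^2)/59 = 2124/59 = 36, a_6 = floor((50 + 21)/36) = 1.
  m_7 = 36*1 - 21 = 15, d_7 = (2565 - 15^2)/36 = 2340/36 = 65, a_7 = floor((50 + 15)/65) = 1.
  m_8 = 65*1 - 15 = 50, d_8 = (2565 - 50^2)/65 = 65/65 = 1, a_8 = floor((50 + 50)/1) = 100.
  m_9 = 1*100 - 50 = 50, d_9 = (2565 - 50^2)/1 = 65/1 = 65: (m_9, d_9) = (m_1, d_1) = (50, 65), so from here the quotients repeat a_1, ..., a_8; the period length is 8.
Hence the expansion of sqrt(2565) is a_0 = 50 followed by the repeating block 1, 1, 1, 4, 1, 1, 1, 100 (period 8).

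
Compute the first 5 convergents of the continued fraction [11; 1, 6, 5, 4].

11/1, 12/1, 83/7, 427/36, 1791/151

Using the convergent recurrence p_i = a_i*p_{i-1} + p_{i-2}, q_i = a_i*q_{i-1} + q_{i-2} with p_{-2}=0, p_{-1}=1, q_{-2}=1, q_{-1}=0:
  i=0: a_0=11, p_0 = 11*1 + 0 = 11, q_0 = 11*0 + 1 = 1.
  i=1: a_1=1, p_1 = 1*11 + 1 = 12, q_1 = 1*1 + 0 = 1.
  i=2: a_2=6, p_2 = 6*12 + 11 = 83, q_2 = 6*1 + 1 = 7.
  i=3: a_3=5, p_3 = 5*83 + 12 = 427, q_3 = 5*7 + 1 = 36.
  i=4: a_4=4, p_4 = 4*427 + 83 = 1791, q_4 = 4*36 + 7 = 151.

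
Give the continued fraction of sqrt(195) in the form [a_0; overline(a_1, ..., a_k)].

[13; overline(1, 26)]

Write x_i = (sqrt(195) + m_i)/d_i with (m_0, d_0) = (0, 1). a_0 = floor(sqrt(195)) = 13, since 13^2 = 169 <= 195 < 196 = 14^2.
Iterate m_{i+1} = d_i*a_i - m_i, d_{i+1} = (195 - m_{i+1}^2)/d_i, a_{i+1} = floor((a_0 + m_{i+1})/d_{i+1}):
  m_1 = 1*13 - 0 = 13, d_1 = (195 - 13^2)/1 = 26/1 = 26, a_1 = floor((13 + 13)/26) = 1.
  m_2 = 26*1 - 13 = 13, d_2 = (195 - 13^2)/26 = 26/26 = 1, a_2 = floor((13 + 13)/1) = 26.
  m_3 = 1*26 - 13 = 13, d_3 = (195 - 13^2)/1 = 26/1 = 26: (m_3, d_3) = (m_1, d_1) = (13, 26), so from here the quotients repeat a_1, a_2; the period length is 2.
Hence the expansion of sqrt(195) is a_0 = 13 followed by the repeating block 1, 26 (period 2).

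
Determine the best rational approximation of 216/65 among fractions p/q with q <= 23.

73/22

Expand x = 216/65 as a continued fraction with the Euclidean algorithm:
  216 = 3*65 + 21, so a_0 = 3.
  65 = 3*21 + 2, so a_1 = 3.
  21 = 10*2 + 1, so a_2 = 10.
  2 = 2*1 + 0, so a_3 = 2.
so x = [3; 3, 10, 2].
Convergents (p_i = a_i*p_{i-1} + p_{i-2}, q_i = a_i*q_{i-1} + q_{i-2} with p_{-2}=0, p_{-1}=1, q_{-2}=1, q_{-1}=0), until the denominator exceeds 23:
  i=0: a_0=3, p_0 = 3*1 + 0 = 3, q_0 = 3*0 + 1 = 1.
  i=1: a_1=3, p_1 = 3*3 + 1 = 10, q_1 = 3*1 + 0 = 3.
  i=2: a_2=10, p_2 = 10*10 + 3 = 103, q_2 = 10*3 + 1 = 31.
q_2 = 31 > 23, so the last convergent with denominator <= 23 is p_1/q_1 = 10/3.
The closest fraction with denominator <= 23 is either p_1/q_1 or the intermediate fraction (k*p_1 + p_0)/(k*q_1 + q_0) with the largest k >= 1 whose denominator stays <= 23; these approach x as k grows, and every other convergent or intermediate fraction in range is farther away.
Largest k: floor((23 - q_0)/q_1) = floor((23 - 1)/3) = 7.
That gives (7*10 + 3)/(7*3 + 1) = 73/22.
Compare the errors: |x - 10/3| = |216*3 - 10*65|/(65*3) = 2/195, and |x - 73/22| = |216*22 - 73*65|/(65*22) = 7/1430.
Cross-multiplying, 7*195 = 1365 < 2860 = 2*1430, so 7/1430 is smaller: the intermediate fraction 73/22 is closer to x than 10/3.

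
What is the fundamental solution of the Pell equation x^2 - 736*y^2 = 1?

First expand sqrt(736) as a continued fraction. With x_i = (sqrt(736) + m_i)/d_i and (m_0, d_0) = (0, 1): a_0 = floor(sqrt(736)) = 27, since 27^2 = 729 <= 736 < 784 = 28^2.
Iterate m_{i+1} = d_i*a_i - m_i, d_{i+1} = (736 - m_{i+1}^2)/d_i, a_{i+1} = floor((a_0 + m_{i+1})/d_{i+1}):
  m_1 = 1*27 - 0 = 27, d_1 = (736 - 27^2)/1 = 7/1 = 7, a_1 = floor((27 + 27)/7) = 7.
  m_2 = 7*7 - 27 = 22, d_2 = (736 - 22^2)/7 = 252/7 = 36, a_2 = floor((27 + 22)/36) = 1.
  m_3 = 36*1 - 22 = 14, d_3 = (736 - 14^2)/36 = 540/36 = 15, a_3 = floor((27 + 14)/15) = 2.
  m_4 = 15*2 - 14 = 16, d_4 = (736 - 16^2)/15 = 480/15 = 32, a_4 = floor((27 + 16)/32) = 1.
  m_5 = 32*1 - 16 = 16, d_5 = (736 - 16^2)/32 = 480/32 = 15, a_5 = floor((27 + 16)/15) = 2.
  m_6 = 15*2 - 16 = 14, d_6 = (736 - 14^2)/15 = 540/15 = 36, a_6 = floor((27 + 14)/36) = 1.
  m_7 = 36*1 - 14 = 22, d_7 = (736 - 22^2)/36 = 252/36 = 7, a_7 = floor((27 + 22)/7) = 7.
  m_8 = 7*7 - 22 = 27, d_8 = (736 - 27^2)/7 = 7/7 = 1, a_8 = floor((27 + 27)/1) = 54.
  m_9 = 1*54 - 27 = 27, d_9 = (736 - 27^2)/1 = 7/1 = 7: (m_9, d_9) = (m_1, d_1) = (27, 7), so from here the quotients repeat a_1, ..., a_8; the period length is 8.
So sqrt(736) = [27; (7, 1, 2, 1, 2, 1, 7, 54)] with period length k = 8.
k is even, so the fundamental solution of x^2 - 736y^2 = 1 is (p_{k-1}, q_{k-1}) = (p_7, q_7); compute convergents through index 7.
Convergents (p_i = a_i*p_{i-1} + p_{i-2}, q_i = a_i*q_{i-1} + q_{i-2} with p_{-2}=0, p_{-1}=1, q_{-2}=1, q_{-1}=0):
  i=0: a_0=27, p_0 = 27*1 + 0 = 27, q_0 = 27*0 + 1 = 1.
  i=1: a_1=7, p_1 = 7*27 + 1 = 190, q_1 = 7*1 + 0 = 7.
  i=2: a_2=1, p_2 = 1*190 + 27 = 217, q_2 = 1*7 + 1 = 8.
  i=3: a_3=2, p_3 = 2*217 + 190 = 624, q_3 = 2*8 + 7 = 23.
  i=4: a_4=1, p_4 = 1*624 + 217 = 841, q_4 = 1*23 + 8 = 31.
  i=5: a_5=2, p_5 = 2*841 + 624 = 2306, q_5 = 2*31 + 23 = 85.
  i=6: a_6=1, p_6 = 1*2306 + 841 = 3147, q_6 = 1*85 + 31 = 116.
  i=7: a_7=7, p_7 = 7*3147 + 2306 = 24335, q_7 = 7*116 + 85 = 897.
Check: 24335^2 - 736*897^2 = 592192225 - 592192224 = 1, so (x, y) = (24335, 897) solves the equation, and by the theorem it is the least positive solution.

(x, y) = (24335, 897)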